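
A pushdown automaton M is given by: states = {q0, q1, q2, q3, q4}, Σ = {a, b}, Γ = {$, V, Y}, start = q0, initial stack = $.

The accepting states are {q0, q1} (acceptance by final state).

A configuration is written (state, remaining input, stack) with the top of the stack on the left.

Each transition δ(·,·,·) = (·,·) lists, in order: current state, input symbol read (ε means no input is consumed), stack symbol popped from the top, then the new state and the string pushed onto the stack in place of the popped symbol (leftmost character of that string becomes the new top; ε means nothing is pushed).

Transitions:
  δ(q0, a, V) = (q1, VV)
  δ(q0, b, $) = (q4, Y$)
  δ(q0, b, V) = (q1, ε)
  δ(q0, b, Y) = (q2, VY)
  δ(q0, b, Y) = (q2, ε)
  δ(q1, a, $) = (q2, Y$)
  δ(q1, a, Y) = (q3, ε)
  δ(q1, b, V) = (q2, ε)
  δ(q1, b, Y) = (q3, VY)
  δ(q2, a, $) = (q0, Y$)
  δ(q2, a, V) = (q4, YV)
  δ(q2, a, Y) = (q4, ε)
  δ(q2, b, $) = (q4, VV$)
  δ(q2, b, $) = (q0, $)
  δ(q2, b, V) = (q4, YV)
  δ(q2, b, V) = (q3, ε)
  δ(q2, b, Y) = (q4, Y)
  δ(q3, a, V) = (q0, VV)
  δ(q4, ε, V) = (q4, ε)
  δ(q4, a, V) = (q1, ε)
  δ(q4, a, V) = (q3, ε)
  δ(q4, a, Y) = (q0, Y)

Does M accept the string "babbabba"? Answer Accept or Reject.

One accepting computation: (q0, babbabba, $) ⊢ (q4, abbabba, Y$) ⊢ (q0, bbabba, Y$) ⊢ (q2, babba, VY$) ⊢ (q4, abba, YVY$) ⊢ (q0, bba, YVY$) ⊢ (q2, ba, VYVY$) ⊢ (q4, a, YVYVY$) ⊢ (q0, ε, YVYVY$)
All input consumed and state q0 ∈ F.

Accept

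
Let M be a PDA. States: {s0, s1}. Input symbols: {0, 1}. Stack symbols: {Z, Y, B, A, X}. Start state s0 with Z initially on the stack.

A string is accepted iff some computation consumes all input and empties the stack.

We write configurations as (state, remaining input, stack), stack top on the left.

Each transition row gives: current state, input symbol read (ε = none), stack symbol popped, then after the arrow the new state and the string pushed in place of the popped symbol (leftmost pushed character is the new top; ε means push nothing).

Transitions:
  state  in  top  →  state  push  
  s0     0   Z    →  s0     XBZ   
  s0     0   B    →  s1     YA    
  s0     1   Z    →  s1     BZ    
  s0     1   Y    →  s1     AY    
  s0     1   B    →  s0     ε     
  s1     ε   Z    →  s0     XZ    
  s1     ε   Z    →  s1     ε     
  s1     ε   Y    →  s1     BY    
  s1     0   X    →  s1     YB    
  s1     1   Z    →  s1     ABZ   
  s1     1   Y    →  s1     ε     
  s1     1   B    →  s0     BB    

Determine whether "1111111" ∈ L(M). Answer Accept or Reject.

No computation consumes all input and empties the stack.

Reject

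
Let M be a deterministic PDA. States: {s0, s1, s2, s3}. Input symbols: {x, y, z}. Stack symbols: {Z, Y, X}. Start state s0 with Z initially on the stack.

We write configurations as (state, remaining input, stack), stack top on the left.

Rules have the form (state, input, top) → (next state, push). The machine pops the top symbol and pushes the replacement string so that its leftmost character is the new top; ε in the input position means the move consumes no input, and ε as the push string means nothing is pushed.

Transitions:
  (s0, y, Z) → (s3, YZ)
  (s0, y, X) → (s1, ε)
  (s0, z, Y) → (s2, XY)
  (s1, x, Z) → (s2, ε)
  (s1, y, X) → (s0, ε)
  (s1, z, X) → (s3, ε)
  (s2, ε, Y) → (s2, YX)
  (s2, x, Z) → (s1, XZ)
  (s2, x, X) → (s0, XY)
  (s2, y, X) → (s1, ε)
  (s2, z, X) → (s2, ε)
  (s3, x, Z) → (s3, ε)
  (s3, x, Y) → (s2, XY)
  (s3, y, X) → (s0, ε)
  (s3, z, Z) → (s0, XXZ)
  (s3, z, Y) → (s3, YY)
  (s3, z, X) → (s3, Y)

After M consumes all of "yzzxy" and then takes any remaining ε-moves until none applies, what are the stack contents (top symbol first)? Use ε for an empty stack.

(s0, yzzxy, Z) ⊢ (s3, zzxy, YZ) ⊢ (s3, zxy, YYZ) ⊢ (s3, xy, YYYZ) ⊢ (s2, y, XYYYZ) ⊢ (s1, ε, YYYZ)
All input consumed in state s1 with stack YYYZ.

YYYZ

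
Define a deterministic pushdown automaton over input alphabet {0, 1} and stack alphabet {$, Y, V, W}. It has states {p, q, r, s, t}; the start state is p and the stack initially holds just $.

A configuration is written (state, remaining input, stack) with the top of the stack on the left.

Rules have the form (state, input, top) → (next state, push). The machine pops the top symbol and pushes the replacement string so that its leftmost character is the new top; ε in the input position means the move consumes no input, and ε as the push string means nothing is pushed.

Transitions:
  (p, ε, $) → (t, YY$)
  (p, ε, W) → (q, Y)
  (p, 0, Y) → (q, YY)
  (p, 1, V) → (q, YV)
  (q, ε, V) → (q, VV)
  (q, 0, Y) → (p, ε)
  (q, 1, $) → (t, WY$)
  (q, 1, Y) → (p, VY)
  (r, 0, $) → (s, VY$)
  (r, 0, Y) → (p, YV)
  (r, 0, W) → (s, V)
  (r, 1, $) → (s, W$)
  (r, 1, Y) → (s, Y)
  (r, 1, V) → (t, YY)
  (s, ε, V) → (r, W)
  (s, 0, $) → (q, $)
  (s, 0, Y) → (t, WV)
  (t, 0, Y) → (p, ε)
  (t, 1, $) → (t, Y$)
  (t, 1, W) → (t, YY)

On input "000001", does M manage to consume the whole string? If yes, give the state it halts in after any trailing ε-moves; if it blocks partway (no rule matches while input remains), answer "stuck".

stuck

(p, 000001, $)
  ε-move, top $: go to t, push YY$ → (t, 000001, YY$)
  read 0, top Y: go to p, push ε → (p, 00001, Y$)
  read 0, top Y: go to q, push YY → (q, 0001, YY$)
  read 0, top Y: go to p, push ε → (p, 001, Y$)
  read 0, top Y: go to q, push YY → (q, 01, YY$)
  read 0, top Y: go to p, push ε → (p, 1, Y$)
No transition for (p, 1, top Y); M blocks with input 1 remaining.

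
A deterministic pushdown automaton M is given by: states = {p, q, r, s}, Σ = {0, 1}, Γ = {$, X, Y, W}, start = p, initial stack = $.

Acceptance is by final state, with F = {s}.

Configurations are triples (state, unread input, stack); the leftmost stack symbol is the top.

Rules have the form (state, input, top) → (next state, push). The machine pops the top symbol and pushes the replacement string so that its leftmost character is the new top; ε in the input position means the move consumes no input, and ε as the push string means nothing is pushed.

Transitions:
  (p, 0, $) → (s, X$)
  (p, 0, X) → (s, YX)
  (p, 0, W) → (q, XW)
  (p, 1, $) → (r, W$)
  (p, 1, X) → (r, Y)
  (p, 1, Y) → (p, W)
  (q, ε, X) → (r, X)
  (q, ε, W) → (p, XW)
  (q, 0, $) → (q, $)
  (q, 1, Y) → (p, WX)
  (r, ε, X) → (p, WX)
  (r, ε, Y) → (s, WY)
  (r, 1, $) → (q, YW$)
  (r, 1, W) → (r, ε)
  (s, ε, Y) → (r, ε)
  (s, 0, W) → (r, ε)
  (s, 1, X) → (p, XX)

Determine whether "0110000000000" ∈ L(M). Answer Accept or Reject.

(p, 0110000000000, $)
  read 0, top $: go to s, push X$ → (s, 110000000000, X$)
  read 1, top X: go to p, push XX → (p, 10000000000, XX$)
  read 1, top X: go to r, push Y → (r, 0000000000, YX$)
  ε-move, top Y: go to s, push WY → (s, 0000000000, WYX$)
  read 0, top W: go to r, push ε → (r, 000000000, YX$)
  ε-move, top Y: go to s, push WY → (s, 000000000, WYX$)
  read 0, top W: go to r, push ε → (r, 00000000, YX$)
  ε-move, top Y: go to s, push WY → (s, 00000000, WYX$)
  read 0, top W: go to r, push ε → (r, 0000000, YX$)
  ε-move, top Y: go to s, push WY → (s, 0000000, WYX$)
  read 0, top W: go to r, push ε → (r, 000000, YX$)
  ε-move, top Y: go to s, push WY → (s, 000000, WYX$)
  read 0, top W: go to r, push ε → (r, 00000, YX$)
  ε-move, top Y: go to s, push WY → (s, 00000, WYX$)
  read 0, top W: go to r, push ε → (r, 0000, YX$)
  ε-move, top Y: go to s, push WY → (s, 0000, WYX$)
  read 0, top W: go to r, push ε → (r, 000, YX$)
  ε-move, top Y: go to s, push WY → (s, 000, WYX$)
  read 0, top W: go to r, push ε → (r, 00, YX$)
  ε-move, top Y: go to s, push WY → (s, 00, WYX$)
  read 0, top W: go to r, push ε → (r, 0, YX$)
  ε-move, top Y: go to s, push WY → (s, 0, WYX$)
  read 0, top W: go to r, push ε → (r, ε, YX$)
  ε-move, top Y: go to s, push WY → (s, ε, WYX$)
All input consumed; state s ∈ F.

Accept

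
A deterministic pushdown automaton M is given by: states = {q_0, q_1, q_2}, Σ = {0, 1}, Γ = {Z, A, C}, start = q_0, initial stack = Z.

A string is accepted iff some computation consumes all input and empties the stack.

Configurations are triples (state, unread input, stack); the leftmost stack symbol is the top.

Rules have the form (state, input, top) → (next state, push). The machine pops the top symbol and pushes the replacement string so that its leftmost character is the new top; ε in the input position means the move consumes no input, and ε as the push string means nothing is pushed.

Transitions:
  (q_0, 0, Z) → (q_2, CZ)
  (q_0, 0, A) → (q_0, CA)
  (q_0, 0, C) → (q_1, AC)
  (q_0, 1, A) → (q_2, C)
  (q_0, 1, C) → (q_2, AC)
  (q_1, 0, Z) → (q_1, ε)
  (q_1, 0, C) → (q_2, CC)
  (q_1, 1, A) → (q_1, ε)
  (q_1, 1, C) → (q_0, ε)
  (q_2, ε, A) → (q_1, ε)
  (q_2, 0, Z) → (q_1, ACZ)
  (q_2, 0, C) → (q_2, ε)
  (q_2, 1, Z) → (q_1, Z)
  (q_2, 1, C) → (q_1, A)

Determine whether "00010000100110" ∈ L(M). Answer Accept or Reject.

Accept

(q_0, 00010000100110, Z) ⊢ (q_2, 0010000100110, CZ) ⊢ (q_2, 010000100110, Z) ⊢ (q_1, 10000100110, ACZ) ⊢ (q_1, 0000100110, CZ) ⊢ (q_2, 000100110, CCZ) ⊢ (q_2, 00100110, CZ) ⊢ (q_2, 0100110, Z) ⊢ (q_1, 100110, ACZ) ⊢ (q_1, 00110, CZ) ⊢ (q_2, 0110, CCZ) ⊢ (q_2, 110, CZ) ⊢ (q_1, 10, AZ) ⊢ (q_1, 0, Z) ⊢ (q_1, ε, ε)
All input consumed and the stack is empty.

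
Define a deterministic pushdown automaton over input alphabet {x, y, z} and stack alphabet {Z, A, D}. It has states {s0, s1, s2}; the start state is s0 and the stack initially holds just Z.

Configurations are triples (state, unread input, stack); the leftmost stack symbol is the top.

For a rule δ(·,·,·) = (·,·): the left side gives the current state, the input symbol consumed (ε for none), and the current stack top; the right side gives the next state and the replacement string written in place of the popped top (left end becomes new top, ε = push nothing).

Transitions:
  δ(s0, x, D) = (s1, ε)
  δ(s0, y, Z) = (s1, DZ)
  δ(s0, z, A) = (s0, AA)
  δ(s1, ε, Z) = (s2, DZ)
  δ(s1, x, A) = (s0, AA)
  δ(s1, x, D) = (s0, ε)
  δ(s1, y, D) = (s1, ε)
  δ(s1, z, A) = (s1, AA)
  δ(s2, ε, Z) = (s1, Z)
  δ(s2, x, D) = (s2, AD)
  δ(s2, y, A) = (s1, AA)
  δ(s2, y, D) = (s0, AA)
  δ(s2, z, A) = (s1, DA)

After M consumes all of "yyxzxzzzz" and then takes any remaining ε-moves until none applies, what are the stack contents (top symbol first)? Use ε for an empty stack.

(s0, yyxzxzzzz, Z)
  read y, top Z: go to s1, push DZ → (s1, yxzxzzzz, DZ)
  read y, top D: go to s1, push ε → (s1, xzxzzzz, Z)
  ε-move, top Z: go to s2, push DZ → (s2, xzxzzzz, DZ)
  read x, top D: go to s2, push AD → (s2, zxzzzz, ADZ)
  read z, top A: go to s1, push DA → (s1, xzzzz, DADZ)
  read x, top D: go to s0, push ε → (s0, zzzz, ADZ)
  read z, top A: go to s0, push AA → (s0, zzz, AADZ)
  read z, top A: go to s0, push AA → (s0, zz, AAADZ)
  read z, top A: go to s0, push AA → (s0, z, AAAADZ)
  read z, top A: go to s0, push AA → (s0, ε, AAAAADZ)
All input consumed in state s0 with stack AAAAADZ.

AAAAADZ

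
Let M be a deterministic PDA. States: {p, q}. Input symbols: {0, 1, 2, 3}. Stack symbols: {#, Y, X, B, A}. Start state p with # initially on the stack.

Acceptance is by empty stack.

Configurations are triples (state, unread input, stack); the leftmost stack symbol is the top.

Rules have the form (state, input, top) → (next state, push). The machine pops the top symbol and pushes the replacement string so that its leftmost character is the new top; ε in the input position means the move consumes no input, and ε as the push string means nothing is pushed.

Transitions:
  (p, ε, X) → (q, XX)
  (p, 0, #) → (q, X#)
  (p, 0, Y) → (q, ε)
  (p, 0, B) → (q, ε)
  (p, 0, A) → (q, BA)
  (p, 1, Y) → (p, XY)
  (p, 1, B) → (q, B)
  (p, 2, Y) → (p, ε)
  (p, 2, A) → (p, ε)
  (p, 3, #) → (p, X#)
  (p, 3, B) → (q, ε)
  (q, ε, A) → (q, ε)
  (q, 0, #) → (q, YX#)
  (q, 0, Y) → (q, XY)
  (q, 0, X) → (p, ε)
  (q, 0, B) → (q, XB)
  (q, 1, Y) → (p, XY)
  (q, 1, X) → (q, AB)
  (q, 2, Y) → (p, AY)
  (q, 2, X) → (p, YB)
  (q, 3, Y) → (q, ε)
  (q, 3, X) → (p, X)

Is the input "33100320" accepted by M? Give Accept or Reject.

Reject

(p, 33100320, #)
  read 3, top #: go to p, push X# → (p, 3100320, X#)
  ε-move, top X: go to q, push XX → (q, 3100320, XX#)
  read 3, top X: go to p, push X → (p, 100320, XX#)
  ε-move, top X: go to q, push XX → (q, 100320, XXX#)
  read 1, top X: go to q, push AB → (q, 00320, ABXX#)
  ε-move, top A: go to q, push ε → (q, 00320, BXX#)
  read 0, top B: go to q, push XB → (q, 0320, XBXX#)
  read 0, top X: go to p, push ε → (p, 320, BXX#)
  read 3, top B: go to q, push ε → (q, 20, XX#)
  read 2, top X: go to p, push YB → (p, 0, YBX#)
  read 0, top Y: go to q, push ε → (q, ε, BX#)
All input consumed; stack is BX#, not empty, and no further ε-move applies.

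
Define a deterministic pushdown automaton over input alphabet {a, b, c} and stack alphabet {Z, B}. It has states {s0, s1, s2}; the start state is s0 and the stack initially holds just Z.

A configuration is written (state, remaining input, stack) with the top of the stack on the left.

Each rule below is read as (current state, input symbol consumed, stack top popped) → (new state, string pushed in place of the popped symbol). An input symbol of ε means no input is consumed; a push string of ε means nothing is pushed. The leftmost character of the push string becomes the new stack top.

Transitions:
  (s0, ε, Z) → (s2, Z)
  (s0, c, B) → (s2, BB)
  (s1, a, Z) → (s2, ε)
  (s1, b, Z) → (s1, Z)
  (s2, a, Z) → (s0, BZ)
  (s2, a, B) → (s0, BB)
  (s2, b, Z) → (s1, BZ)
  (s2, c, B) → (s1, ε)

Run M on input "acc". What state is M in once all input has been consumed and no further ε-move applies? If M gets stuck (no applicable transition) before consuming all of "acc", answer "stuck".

(s0, acc, Z)
  ε-move, top Z: go to s2, push Z → (s2, acc, Z)
  read a, top Z: go to s0, push BZ → (s0, cc, BZ)
  read c, top B: go to s2, push BB → (s2, c, BBZ)
  read c, top B: go to s1, push ε → (s1, ε, BZ)
All input consumed; M is in state s1.

s1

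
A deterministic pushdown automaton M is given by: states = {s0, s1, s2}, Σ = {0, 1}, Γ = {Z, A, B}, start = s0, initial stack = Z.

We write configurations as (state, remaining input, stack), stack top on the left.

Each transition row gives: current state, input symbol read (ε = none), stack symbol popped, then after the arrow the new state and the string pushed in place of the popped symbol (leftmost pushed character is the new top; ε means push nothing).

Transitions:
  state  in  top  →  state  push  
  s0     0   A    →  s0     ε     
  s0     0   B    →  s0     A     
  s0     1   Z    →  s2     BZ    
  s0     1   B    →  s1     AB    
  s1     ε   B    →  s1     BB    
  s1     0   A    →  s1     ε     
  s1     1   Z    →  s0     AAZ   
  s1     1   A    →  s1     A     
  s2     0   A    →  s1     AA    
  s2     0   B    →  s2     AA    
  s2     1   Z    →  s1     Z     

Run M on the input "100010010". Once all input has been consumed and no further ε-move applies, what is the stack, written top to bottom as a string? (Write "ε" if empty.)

AZ

(s0, 100010010, Z) ⊢ (s2, 00010010, BZ) ⊢ (s2, 0010010, AAZ) ⊢ (s1, 010010, AAAZ) ⊢ (s1, 10010, AAZ) ⊢ (s1, 0010, AAZ) ⊢ (s1, 010, AZ) ⊢ (s1, 10, Z) ⊢ (s0, 0, AAZ) ⊢ (s0, ε, AZ)
All input consumed in state s0 with stack AZ.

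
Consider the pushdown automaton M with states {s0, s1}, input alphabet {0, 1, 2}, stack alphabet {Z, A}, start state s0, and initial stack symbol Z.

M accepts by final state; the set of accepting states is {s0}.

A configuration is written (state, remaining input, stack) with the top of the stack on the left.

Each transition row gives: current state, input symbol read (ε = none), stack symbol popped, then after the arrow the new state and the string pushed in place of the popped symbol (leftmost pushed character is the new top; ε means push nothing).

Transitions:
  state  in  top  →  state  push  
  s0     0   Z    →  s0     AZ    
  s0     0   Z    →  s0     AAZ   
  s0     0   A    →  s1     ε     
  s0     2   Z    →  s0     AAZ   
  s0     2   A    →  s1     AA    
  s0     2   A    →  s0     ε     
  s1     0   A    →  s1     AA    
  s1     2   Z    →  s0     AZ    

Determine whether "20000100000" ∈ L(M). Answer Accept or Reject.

Reject

No computation consumes all input and reaches a final state.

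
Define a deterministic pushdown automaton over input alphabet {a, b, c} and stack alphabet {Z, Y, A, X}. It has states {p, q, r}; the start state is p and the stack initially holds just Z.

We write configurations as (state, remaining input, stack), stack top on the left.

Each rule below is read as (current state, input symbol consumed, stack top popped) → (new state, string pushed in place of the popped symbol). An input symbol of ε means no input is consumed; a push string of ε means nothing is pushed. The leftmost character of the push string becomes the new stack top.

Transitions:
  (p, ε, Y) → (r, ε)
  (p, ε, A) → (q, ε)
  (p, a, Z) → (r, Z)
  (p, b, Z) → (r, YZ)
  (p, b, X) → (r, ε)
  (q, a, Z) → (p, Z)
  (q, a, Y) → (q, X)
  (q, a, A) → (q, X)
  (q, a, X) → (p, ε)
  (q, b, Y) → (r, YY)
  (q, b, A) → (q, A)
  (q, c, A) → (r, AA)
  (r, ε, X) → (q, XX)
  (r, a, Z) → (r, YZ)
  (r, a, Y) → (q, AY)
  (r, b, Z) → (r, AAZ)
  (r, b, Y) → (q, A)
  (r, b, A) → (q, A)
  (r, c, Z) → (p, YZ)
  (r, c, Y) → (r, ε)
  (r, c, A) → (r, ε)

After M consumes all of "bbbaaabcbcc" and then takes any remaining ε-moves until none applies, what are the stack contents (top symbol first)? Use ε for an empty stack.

AZ

(p, bbbaaabcbcc, Z)
  read b, top Z: go to r, push YZ → (r, bbaaabcbcc, YZ)
  read b, top Y: go to q, push A → (q, baaabcbcc, AZ)
  read b, top A: go to q, push A → (q, aaabcbcc, AZ)
  read a, top A: go to q, push X → (q, aabcbcc, XZ)
  read a, top X: go to p, push ε → (p, abcbcc, Z)
  read a, top Z: go to r, push Z → (r, bcbcc, Z)
  read b, top Z: go to r, push AAZ → (r, cbcc, AAZ)
  read c, top A: go to r, push ε → (r, bcc, AZ)
  read b, top A: go to q, push A → (q, cc, AZ)
  read c, top A: go to r, push AA → (r, c, AAZ)
  read c, top A: go to r, push ε → (r, ε, AZ)
All input consumed in state r with stack AZ.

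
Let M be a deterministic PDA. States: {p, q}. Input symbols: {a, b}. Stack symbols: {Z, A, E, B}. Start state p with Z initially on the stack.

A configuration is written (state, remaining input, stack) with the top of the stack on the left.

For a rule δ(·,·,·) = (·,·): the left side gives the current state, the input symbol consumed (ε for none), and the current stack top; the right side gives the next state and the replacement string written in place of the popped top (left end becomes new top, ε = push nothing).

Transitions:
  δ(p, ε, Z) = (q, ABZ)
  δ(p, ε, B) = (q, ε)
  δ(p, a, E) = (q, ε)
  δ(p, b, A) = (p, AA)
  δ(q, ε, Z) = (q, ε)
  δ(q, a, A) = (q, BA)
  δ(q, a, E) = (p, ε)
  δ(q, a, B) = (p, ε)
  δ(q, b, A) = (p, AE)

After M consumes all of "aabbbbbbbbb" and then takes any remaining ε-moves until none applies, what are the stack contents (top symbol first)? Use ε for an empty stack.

AAAAAAAAAABZ

(p, aabbbbbbbbb, Z) ⊢ (q, aabbbbbbbbb, ABZ) ⊢ (q, abbbbbbbbb, BABZ) ⊢ (p, bbbbbbbbb, ABZ) ⊢ (p, bbbbbbbb, AABZ) ⊢ (p, bbbbbbb, AAABZ) ⊢ (p, bbbbbb, AAAABZ) ⊢ (p, bbbbb, AAAAABZ) ⊢ (p, bbbb, AAAAAABZ) ⊢ (p, bbb, AAAAAAABZ) ⊢ (p, bb, AAAAAAAABZ) ⊢ (p, b, AAAAAAAAABZ) ⊢ (p, ε, AAAAAAAAAABZ)
All input consumed in state p with stack AAAAAAAAAABZ.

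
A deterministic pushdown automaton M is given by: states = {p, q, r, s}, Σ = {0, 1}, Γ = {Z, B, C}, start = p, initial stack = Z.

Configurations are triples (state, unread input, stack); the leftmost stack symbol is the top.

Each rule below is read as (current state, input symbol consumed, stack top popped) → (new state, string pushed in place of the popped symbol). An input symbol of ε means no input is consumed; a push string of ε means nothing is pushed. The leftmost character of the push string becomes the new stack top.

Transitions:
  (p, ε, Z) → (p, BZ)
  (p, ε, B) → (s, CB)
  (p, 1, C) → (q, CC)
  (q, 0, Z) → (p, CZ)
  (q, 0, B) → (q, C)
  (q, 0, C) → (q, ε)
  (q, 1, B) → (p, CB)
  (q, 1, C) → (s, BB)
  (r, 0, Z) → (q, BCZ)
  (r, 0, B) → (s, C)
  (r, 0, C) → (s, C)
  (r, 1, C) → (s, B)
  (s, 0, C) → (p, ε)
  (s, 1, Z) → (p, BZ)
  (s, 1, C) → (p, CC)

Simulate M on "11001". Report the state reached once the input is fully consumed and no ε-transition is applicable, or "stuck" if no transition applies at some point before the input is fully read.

(p, 11001, Z) ⊢ (p, 11001, BZ) ⊢ (s, 11001, CBZ) ⊢ (p, 1001, CCBZ) ⊢ (q, 001, CCCBZ) ⊢ (q, 01, CCBZ) ⊢ (q, 1, CBZ) ⊢ (s, ε, BBBZ)
All input consumed; M is in state s.

s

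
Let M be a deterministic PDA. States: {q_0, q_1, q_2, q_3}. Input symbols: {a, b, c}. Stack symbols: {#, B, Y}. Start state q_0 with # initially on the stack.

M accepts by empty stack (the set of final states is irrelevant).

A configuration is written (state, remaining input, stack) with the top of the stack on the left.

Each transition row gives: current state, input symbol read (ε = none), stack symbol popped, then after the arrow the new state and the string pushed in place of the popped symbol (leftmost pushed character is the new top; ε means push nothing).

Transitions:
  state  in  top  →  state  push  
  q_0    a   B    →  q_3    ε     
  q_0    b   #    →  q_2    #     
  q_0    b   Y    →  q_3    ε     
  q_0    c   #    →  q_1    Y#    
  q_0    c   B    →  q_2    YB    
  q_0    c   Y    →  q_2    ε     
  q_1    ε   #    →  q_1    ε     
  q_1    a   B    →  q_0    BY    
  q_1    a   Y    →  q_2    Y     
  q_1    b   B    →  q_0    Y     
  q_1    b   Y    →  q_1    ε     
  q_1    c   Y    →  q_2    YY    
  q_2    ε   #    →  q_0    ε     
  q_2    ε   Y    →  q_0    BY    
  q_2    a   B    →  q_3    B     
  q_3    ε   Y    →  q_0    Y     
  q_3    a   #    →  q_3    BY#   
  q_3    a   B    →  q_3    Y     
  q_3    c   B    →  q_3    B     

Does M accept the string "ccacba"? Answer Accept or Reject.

Reject

(q_0, ccacba, #) ⊢ (q_1, cacba, Y#) ⊢ (q_2, acba, YY#) ⊢ (q_0, acba, BYY#) ⊢ (q_3, cba, YY#) ⊢ (q_0, cba, YY#) ⊢ (q_2, ba, Y#) ⊢ (q_0, ba, BY#)
No transition applies at (q_0, ba, BY#); input not fully consumed.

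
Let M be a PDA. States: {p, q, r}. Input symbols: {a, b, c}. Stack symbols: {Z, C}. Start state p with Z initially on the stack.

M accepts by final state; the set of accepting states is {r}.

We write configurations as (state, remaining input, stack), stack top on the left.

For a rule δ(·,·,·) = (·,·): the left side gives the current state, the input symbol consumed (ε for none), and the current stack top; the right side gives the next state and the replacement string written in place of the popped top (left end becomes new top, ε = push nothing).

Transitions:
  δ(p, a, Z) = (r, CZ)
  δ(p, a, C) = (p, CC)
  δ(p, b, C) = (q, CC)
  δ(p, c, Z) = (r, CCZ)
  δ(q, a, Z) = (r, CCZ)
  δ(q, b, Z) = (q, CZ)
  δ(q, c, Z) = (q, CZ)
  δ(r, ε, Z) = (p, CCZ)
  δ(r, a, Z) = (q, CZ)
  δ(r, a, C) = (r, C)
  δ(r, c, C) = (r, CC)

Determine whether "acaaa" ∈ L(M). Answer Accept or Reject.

One accepting computation: (p, acaaa, Z) ⊢ (r, caaa, CZ) ⊢ (r, aaa, CCZ) ⊢ (r, aa, CCZ) ⊢ (r, a, CCZ) ⊢ (r, ε, CCZ)
All input consumed and state r ∈ F.

Accept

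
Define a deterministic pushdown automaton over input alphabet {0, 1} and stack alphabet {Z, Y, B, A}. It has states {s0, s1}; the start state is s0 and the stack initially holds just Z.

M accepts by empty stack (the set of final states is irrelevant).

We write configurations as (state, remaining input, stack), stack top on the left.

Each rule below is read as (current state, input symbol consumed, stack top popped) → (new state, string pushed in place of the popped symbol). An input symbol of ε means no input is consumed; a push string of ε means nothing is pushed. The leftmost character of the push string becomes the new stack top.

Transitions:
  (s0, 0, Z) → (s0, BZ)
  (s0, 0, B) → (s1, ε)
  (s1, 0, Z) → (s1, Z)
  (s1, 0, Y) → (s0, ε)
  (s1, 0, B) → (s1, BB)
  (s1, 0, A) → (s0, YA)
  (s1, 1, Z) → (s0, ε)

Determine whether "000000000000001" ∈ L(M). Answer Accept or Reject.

Accept

(s0, 000000000000001, Z)
  read 0, top Z: go to s0, push BZ → (s0, 00000000000001, BZ)
  read 0, top B: go to s1, push ε → (s1, 0000000000001, Z)
  read 0, top Z: go to s1, push Z → (s1, 000000000001, Z)
  read 0, top Z: go to s1, push Z → (s1, 00000000001, Z)
  read 0, top Z: go to s1, push Z → (s1, 0000000001, Z)
  read 0, top Z: go to s1, push Z → (s1, 000000001, Z)
  read 0, top Z: go to s1, push Z → (s1, 00000001, Z)
  read 0, top Z: go to s1, push Z → (s1, 0000001, Z)
  read 0, top Z: go to s1, push Z → (s1, 000001, Z)
  read 0, top Z: go to s1, push Z → (s1, 00001, Z)
  read 0, top Z: go to s1, push Z → (s1, 0001, Z)
  read 0, top Z: go to s1, push Z → (s1, 001, Z)
  read 0, top Z: go to s1, push Z → (s1, 01, Z)
  read 0, top Z: go to s1, push Z → (s1, 1, Z)
  read 1, top Z: go to s0, push ε → (s0, ε, ε)
All input consumed and the stack is empty.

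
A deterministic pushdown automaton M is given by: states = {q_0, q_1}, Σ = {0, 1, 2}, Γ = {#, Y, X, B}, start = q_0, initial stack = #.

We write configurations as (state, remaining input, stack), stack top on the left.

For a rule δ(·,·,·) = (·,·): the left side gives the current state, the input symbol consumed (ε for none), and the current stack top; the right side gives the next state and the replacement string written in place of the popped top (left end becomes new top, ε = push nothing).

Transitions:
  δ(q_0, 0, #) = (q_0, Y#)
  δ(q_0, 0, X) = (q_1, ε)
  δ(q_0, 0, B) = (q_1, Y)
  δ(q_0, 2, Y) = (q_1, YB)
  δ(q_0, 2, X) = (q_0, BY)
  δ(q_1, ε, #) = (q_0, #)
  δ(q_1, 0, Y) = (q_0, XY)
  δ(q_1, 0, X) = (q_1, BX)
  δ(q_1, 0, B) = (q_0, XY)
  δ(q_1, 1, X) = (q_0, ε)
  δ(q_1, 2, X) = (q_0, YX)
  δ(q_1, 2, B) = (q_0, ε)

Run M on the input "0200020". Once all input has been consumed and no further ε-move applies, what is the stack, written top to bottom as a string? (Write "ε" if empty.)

(q_0, 0200020, #)
  read 0, top #: go to q_0, push Y# → (q_0, 200020, Y#)
  read 2, top Y: go to q_1, push YB → (q_1, 00020, YB#)
  read 0, top Y: go to q_0, push XY → (q_0, 0020, XYB#)
  read 0, top X: go to q_1, push ε → (q_1, 020, YB#)
  read 0, top Y: go to q_0, push XY → (q_0, 20, XYB#)
  read 2, top X: go to q_0, push BY → (q_0, 0, BYYB#)
  read 0, top B: go to q_1, push Y → (q_1, ε, YYYB#)
All input consumed in state q_1 with stack YYYB#.

YYYB#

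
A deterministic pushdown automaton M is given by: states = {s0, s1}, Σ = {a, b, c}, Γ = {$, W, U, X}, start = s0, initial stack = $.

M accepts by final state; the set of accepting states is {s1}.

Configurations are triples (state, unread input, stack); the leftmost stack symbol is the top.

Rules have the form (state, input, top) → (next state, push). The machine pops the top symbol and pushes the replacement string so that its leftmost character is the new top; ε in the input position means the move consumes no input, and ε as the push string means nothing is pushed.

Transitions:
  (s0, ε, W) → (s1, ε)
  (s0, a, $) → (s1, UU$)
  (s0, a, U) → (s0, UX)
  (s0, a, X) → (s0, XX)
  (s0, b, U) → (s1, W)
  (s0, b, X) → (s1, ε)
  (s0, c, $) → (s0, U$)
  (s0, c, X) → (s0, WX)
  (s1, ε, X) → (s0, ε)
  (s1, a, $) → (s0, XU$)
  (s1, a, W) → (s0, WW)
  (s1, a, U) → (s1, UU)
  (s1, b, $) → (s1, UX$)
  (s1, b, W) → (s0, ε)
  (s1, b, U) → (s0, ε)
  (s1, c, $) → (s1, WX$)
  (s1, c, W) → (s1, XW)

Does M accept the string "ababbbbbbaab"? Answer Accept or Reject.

(s0, ababbbbbbaab, $) ⊢ (s1, babbbbbbaab, UU$) ⊢ (s0, abbbbbbaab, U$) ⊢ (s0, bbbbbbaab, UX$) ⊢ (s1, bbbbbaab, WX$) ⊢ (s0, bbbbaab, X$) ⊢ (s1, bbbaab, $) ⊢ (s1, bbaab, UX$) ⊢ (s0, baab, X$) ⊢ (s1, aab, $) ⊢ (s0, ab, XU$) ⊢ (s0, b, XXU$) ⊢ (s1, ε, XU$)
All input consumed; state s1 ∈ F.

Accept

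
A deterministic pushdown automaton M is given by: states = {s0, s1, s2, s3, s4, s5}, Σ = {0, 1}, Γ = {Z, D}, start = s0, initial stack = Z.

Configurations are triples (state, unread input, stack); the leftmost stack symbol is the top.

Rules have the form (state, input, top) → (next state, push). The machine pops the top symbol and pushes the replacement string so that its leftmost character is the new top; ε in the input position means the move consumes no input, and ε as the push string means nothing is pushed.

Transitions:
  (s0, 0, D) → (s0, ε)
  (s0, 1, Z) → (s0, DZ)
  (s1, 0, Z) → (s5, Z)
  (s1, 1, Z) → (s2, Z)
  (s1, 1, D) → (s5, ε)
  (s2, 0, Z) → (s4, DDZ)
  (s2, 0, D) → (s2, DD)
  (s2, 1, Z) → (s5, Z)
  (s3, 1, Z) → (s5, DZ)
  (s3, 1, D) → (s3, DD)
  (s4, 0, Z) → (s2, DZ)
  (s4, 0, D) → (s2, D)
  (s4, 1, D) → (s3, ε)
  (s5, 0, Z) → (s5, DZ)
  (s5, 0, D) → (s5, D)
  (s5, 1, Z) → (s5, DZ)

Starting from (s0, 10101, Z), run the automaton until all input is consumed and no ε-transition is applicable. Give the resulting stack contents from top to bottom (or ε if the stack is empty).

DZ

(s0, 10101, Z)
  read 1, top Z: go to s0, push DZ → (s0, 0101, DZ)
  read 0, top D: go to s0, push ε → (s0, 101, Z)
  read 1, top Z: go to s0, push DZ → (s0, 01, DZ)
  read 0, top D: go to s0, push ε → (s0, 1, Z)
  read 1, top Z: go to s0, push DZ → (s0, ε, DZ)
All input consumed in state s0 with stack DZ.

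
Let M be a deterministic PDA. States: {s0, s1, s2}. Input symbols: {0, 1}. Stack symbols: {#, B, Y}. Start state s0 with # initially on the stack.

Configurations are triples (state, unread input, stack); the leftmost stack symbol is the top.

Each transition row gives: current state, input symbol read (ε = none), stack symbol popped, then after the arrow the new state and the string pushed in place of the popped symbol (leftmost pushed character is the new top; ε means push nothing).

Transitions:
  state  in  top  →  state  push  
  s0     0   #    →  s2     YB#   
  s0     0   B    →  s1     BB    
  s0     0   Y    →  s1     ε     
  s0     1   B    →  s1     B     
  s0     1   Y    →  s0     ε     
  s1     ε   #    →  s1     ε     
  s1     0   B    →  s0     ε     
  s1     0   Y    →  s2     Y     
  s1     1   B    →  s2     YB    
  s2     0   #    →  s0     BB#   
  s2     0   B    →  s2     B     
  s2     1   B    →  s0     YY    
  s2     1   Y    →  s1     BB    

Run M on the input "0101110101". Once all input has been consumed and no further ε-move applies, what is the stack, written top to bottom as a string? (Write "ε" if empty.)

BB#

(s0, 0101110101, #)
  read 0, top #: go to s2, push YB# → (s2, 101110101, YB#)
  read 1, top Y: go to s1, push BB → (s1, 01110101, BBB#)
  read 0, top B: go to s0, push ε → (s0, 1110101, BB#)
  read 1, top B: go to s1, push B → (s1, 110101, BB#)
  read 1, top B: go to s2, push YB → (s2, 10101, YBB#)
  read 1, top Y: go to s1, push BB → (s1, 0101, BBBB#)
  read 0, top B: go to s0, push ε → (s0, 101, BBB#)
  read 1, top B: go to s1, push B → (s1, 01, BBB#)
  read 0, top B: go to s0, push ε → (s0, 1, BB#)
  read 1, top B: go to s1, push B → (s1, ε, BB#)
All input consumed in state s1 with stack BB#.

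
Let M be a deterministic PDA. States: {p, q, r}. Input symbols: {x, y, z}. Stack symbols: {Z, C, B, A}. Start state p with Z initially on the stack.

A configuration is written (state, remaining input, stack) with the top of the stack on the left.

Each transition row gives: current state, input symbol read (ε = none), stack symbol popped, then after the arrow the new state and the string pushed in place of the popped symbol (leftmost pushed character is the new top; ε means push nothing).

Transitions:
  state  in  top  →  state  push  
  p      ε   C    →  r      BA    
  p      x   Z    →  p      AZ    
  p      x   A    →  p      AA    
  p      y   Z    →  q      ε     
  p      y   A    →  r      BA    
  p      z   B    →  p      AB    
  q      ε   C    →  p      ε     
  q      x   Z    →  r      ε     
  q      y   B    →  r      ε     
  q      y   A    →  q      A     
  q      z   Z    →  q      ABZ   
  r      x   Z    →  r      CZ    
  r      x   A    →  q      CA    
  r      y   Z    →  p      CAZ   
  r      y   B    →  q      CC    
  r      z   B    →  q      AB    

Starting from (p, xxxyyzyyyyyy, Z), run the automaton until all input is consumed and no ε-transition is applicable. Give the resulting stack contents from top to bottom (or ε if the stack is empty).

ABAAAAZ

(p, xxxyyzyyyyyy, Z) ⊢ (p, xxyyzyyyyyy, AZ) ⊢ (p, xyyzyyyyyy, AAZ) ⊢ (p, yyzyyyyyy, AAAZ) ⊢ (r, yzyyyyyy, BAAAZ) ⊢ (q, zyyyyyy, CCAAAZ) ⊢ (p, zyyyyyy, CAAAZ) ⊢ (r, zyyyyyy, BAAAAZ) ⊢ (q, yyyyyy, ABAAAAZ) ⊢ (q, yyyyy, ABAAAAZ) ⊢ (q, yyyy, ABAAAAZ) ⊢ (q, yyy, ABAAAAZ) ⊢ (q, yy, ABAAAAZ) ⊢ (q, y, ABAAAAZ) ⊢ (q, ε, ABAAAAZ)
All input consumed in state q with stack ABAAAAZ.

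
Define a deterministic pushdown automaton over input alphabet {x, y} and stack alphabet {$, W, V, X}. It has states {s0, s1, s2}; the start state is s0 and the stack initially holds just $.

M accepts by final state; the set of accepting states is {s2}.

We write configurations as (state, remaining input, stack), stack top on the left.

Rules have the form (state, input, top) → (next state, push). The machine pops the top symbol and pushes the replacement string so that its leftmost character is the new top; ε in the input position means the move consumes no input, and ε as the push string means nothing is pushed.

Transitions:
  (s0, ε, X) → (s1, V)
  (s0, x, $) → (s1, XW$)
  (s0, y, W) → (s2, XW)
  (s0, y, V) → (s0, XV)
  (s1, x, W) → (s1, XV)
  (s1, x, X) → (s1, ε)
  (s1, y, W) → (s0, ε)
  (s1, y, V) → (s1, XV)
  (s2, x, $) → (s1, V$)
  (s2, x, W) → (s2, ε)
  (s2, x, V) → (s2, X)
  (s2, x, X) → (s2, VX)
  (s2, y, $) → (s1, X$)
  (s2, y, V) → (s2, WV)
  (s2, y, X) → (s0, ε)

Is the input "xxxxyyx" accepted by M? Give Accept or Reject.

Reject

(s0, xxxxyyx, $)
  read x, top $: go to s1, push XW$ → (s1, xxxyyx, XW$)
  read x, top X: go to s1, push ε → (s1, xxyyx, W$)
  read x, top W: go to s1, push XV → (s1, xyyx, XV$)
  read x, top X: go to s1, push ε → (s1, yyx, V$)
  read y, top V: go to s1, push XV → (s1, yx, XV$)
No transition applies at (s1, yx, XV$); input not fully consumed.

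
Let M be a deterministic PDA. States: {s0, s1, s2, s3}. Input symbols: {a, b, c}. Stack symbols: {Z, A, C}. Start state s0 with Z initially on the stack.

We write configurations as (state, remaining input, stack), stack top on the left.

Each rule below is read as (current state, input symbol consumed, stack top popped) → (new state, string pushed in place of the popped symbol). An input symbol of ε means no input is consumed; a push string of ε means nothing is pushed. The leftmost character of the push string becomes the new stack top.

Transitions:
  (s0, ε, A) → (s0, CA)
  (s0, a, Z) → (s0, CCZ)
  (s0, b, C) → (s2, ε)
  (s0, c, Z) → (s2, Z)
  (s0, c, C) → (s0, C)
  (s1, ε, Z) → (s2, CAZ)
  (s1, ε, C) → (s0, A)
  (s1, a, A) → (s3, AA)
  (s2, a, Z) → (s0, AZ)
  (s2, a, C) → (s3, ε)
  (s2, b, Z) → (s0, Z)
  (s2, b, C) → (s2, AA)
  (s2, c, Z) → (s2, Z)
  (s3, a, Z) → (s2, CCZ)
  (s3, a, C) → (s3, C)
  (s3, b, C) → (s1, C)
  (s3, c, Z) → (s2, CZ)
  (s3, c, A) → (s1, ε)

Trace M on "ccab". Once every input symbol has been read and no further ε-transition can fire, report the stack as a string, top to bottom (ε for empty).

AZ

(s0, ccab, Z) ⊢ (s2, cab, Z) ⊢ (s2, ab, Z) ⊢ (s0, b, AZ) ⊢ (s0, b, CAZ) ⊢ (s2, ε, AZ)
All input consumed in state s2 with stack AZ.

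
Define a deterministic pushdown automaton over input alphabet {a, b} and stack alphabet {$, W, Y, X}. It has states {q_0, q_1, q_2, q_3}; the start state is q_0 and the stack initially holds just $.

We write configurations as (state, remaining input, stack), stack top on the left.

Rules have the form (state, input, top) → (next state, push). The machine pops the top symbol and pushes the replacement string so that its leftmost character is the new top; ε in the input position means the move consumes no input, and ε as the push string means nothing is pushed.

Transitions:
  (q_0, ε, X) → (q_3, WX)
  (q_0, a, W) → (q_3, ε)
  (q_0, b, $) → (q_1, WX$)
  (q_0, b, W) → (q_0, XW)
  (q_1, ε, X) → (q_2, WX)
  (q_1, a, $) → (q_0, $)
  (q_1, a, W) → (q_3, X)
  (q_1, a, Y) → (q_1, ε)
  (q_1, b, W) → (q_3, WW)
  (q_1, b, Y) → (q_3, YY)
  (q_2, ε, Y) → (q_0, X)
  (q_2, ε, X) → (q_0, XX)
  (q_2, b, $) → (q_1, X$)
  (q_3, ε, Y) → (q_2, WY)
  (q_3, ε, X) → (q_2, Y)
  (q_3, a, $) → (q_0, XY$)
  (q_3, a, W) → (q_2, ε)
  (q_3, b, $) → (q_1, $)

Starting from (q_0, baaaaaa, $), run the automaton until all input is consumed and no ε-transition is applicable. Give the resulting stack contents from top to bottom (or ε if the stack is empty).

(q_0, baaaaaa, $) ⊢ (q_1, aaaaaa, WX$) ⊢ (q_3, aaaaa, XX$) ⊢ (q_2, aaaaa, YX$) ⊢ (q_0, aaaaa, XX$) ⊢ (q_3, aaaaa, WXX$) ⊢ (q_2, aaaa, XX$) ⊢ (q_0, aaaa, XXX$) ⊢ (q_3, aaaa, WXXX$) ⊢ (q_2, aaa, XXX$) ⊢ (q_0, aaa, XXXX$) ⊢ (q_3, aaa, WXXXX$) ⊢ (q_2, aa, XXXX$) ⊢ (q_0, aa, XXXXX$) ⊢ (q_3, aa, WXXXXX$) ⊢ (q_2, a, XXXXX$) ⊢ (q_0, a, XXXXXX$) ⊢ (q_3, a, WXXXXXX$) ⊢ (q_2, ε, XXXXXX$) ⊢ (q_0, ε, XXXXXXX$) ⊢ (q_3, ε, WXXXXXXX$)
All input consumed in state q_3 with stack WXXXXXXX$.

WXXXXXXX$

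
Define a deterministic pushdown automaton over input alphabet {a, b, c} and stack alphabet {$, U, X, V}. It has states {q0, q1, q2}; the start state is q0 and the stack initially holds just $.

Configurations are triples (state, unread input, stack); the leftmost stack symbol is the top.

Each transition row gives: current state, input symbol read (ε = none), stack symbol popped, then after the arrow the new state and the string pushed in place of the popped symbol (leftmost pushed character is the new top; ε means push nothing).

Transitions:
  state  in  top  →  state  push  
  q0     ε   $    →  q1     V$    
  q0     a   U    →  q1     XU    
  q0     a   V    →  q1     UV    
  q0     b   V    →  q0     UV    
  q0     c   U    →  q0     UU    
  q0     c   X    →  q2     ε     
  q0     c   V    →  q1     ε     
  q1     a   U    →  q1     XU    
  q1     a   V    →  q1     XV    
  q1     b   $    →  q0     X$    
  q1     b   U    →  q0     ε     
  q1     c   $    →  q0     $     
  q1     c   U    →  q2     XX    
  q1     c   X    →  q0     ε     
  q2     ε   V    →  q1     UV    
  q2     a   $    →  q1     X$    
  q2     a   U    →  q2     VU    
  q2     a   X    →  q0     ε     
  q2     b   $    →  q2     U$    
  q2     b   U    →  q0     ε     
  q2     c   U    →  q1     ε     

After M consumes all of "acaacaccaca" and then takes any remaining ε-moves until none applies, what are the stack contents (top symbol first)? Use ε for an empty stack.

XUUV$

(q0, acaacaccaca, $)
  ε-move, top $: go to q1, push V$ → (q1, acaacaccaca, V$)
  read a, top V: go to q1, push XV → (q1, caacaccaca, XV$)
  read c, top X: go to q0, push ε → (q0, aacaccaca, V$)
  read a, top V: go to q1, push UV → (q1, acaccaca, UV$)
  read a, top U: go to q1, push XU → (q1, caccaca, XUV$)
  read c, top X: go to q0, push ε → (q0, accaca, UV$)
  read a, top U: go to q1, push XU → (q1, ccaca, XUV$)
  read c, top X: go to q0, push ε → (q0, caca, UV$)
  read c, top U: go to q0, push UU → (q0, aca, UUV$)
  read a, top U: go to q1, push XU → (q1, ca, XUUV$)
  read c, top X: go to q0, push ε → (q0, a, UUV$)
  read a, top U: go to q1, push XU → (q1, ε, XUUV$)
All input consumed in state q1 with stack XUUV$.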